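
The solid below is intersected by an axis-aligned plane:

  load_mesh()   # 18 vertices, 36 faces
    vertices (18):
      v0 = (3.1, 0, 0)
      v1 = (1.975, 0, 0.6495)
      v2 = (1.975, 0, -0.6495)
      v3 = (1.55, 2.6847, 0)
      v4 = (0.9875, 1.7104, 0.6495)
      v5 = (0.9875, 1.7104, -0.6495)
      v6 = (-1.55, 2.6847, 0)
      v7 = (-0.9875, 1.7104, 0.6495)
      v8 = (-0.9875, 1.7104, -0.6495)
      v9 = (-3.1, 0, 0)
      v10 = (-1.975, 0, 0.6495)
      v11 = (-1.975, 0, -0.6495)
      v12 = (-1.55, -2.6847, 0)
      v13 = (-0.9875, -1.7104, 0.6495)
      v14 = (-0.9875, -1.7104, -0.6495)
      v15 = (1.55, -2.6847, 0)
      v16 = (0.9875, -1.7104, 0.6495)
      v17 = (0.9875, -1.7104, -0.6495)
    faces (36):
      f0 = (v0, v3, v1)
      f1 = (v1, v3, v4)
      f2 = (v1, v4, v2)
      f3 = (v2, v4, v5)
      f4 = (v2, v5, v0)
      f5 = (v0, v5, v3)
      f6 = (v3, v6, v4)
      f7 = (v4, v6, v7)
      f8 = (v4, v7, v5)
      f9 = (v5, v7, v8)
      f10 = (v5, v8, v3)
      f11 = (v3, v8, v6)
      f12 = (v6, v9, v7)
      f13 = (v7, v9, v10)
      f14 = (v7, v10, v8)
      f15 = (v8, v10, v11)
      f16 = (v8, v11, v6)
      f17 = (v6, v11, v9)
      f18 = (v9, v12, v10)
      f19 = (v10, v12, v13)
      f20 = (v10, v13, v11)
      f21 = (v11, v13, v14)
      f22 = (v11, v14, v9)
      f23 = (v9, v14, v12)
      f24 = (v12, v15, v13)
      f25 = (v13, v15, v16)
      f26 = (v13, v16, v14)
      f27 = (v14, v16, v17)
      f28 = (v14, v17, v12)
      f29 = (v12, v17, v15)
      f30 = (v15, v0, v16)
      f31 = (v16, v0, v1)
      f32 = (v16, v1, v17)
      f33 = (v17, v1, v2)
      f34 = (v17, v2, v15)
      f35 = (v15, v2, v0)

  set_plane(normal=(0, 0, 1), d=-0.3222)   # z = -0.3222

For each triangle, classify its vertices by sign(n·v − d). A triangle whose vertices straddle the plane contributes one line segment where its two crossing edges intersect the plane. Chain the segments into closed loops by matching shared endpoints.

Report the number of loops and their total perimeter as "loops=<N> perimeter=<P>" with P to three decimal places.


loops=2 perimeter=27.102

Straddling triangles (24 of 36):
  (v1,v4,v2) [++-] → (1.72619, 0.430958, -0.3222)–(1.975, 0, -0.3222)  len=0.4976
  (v2,v4,v5) [-+-] → (1.72619, 0.430958, -0.3222)–(0.9875, 1.7104, -0.3222)  len=1.4774
  (v2,v5,v0) [--+] → (2.05204, 0.848485, -0.3222)–(2.54192, 0, -0.3222)  len=0.9797
  (v0,v5,v3) [+-+] → (2.05204, 0.848485, -0.3222)–(1.27096, 2.20138, -0.3222)  len=1.5622
  (v4,v7,v5) [++-] → (0.489873, 1.7104, -0.3222)–(0.9875, 1.7104, -0.3222)  len=0.4976
  (v5,v7,v8) [-+-] → (0.489873, 1.7104, -0.3222)–(-0.9875, 1.7104, -0.3222)  len=1.4774
  (v5,v8,v3) [--+] → (0.291212, 2.20138, -0.3222)–(1.27096, 2.20138, -0.3222)  len=0.9797
  (v3,v8,v6) [+-+] → (0.291212, 2.20138, -0.3222)–(-1.27096, 2.20138, -0.3222)  len=1.5622
  (v7,v10,v8) [++-] → (-1.23631, 1.27944, -0.3222)–(-0.9875, 1.7104, -0.3222)  len=0.4976
  (v8,v10,v11) [-+-] → (-1.23631, 1.27944, -0.3222)–(-1.975, 0, -0.3222)  len=1.4774
  (v8,v11,v6) [--+] → (-1.76083, 1.35289, -0.3222)–(-1.27096, 2.20138, -0.3222)  len=0.9797
  (v6,v11,v9) [+-+] → (-1.76083, 1.35289, -0.3222)–(-2.54192, 0, -0.3222)  len=1.5622
  (v10,v13,v11) [++-] → (-1.72619, -0.430958, -0.3222)–(-1.975, 0, -0.3222)  len=0.4976
  (v11,v13,v14) [-+-] → (-1.72619, -0.430958, -0.3222)–(-0.9875, -1.7104, -0.3222)  len=1.4774
  (v11,v14,v9) [--+] → (-2.05204, -0.848485, -0.3222)–(-2.54192, 0, -0.3222)  len=0.9797
  (v9,v14,v12) [+-+] → (-2.05204, -0.848485, -0.3222)–(-1.27096, -2.20138, -0.3222)  len=1.5622
  (v13,v16,v14) [++-] → (-0.489873, -1.7104, -0.3222)–(-0.9875, -1.7104, -0.3222)  len=0.4976
  (v14,v16,v17) [-+-] → (-0.489873, -1.7104, -0.3222)–(0.9875, -1.7104, -0.3222)  len=1.4774
  (v14,v17,v12) [--+] → (-0.291212, -2.20138, -0.3222)–(-1.27096, -2.20138, -0.3222)  len=0.9797
  (v12,v17,v15) [+-+] → (-0.291212, -2.20138, -0.3222)–(1.27096, -2.20138, -0.3222)  len=1.5622
  (v16,v1,v17) [++-] → (1.23631, -1.27944, -0.3222)–(0.9875, -1.7104, -0.3222)  len=0.4976
  (v17,v1,v2) [-+-] → (1.23631, -1.27944, -0.3222)–(1.975, 0, -0.3222)  len=1.4774
  (v17,v2,v15) [--+] → (1.76083, -1.35289, -0.3222)–(1.27096, -2.20138, -0.3222)  len=0.9797
  (v15,v2,v0) [+-+] → (1.76083, -1.35289, -0.3222)–(2.54192, 0, -0.3222)  len=1.5622

Chained into 2 loop(s):
  loop 1: 12 segments, perimeter = 11.8500
  loop 2: 12 segments, perimeter = 15.2515
Total perimeter = 27.102


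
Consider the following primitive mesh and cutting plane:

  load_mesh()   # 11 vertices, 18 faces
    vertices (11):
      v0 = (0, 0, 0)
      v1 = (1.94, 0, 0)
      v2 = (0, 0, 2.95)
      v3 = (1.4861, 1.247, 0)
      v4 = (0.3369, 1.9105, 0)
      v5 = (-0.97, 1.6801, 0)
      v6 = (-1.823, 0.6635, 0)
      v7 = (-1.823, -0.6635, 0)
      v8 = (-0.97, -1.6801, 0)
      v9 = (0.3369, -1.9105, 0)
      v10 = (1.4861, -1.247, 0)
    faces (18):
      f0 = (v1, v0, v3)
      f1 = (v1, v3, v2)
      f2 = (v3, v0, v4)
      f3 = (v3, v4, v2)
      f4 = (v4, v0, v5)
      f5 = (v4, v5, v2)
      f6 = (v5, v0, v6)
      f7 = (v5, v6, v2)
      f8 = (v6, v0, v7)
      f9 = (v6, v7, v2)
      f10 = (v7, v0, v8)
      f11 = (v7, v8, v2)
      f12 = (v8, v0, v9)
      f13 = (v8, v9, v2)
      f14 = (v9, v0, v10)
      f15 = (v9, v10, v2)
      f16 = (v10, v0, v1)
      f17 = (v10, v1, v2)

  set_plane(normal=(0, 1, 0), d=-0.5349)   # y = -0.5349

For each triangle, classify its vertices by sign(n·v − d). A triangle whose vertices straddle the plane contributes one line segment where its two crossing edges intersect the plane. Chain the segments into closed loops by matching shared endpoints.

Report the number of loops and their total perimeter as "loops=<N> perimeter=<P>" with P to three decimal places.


Straddling triangles (10 of 18):
  (v6,v0,v7) [++-] → (-1.46966, -0.5349, 0)–(-1.823, -0.5349, 0)  len=0.3533
  (v6,v7,v2) [+-+] → (-1.823, -0.5349, 0)–(-1.46966, -0.5349, 0.571771)  len=0.6721
  (v7,v0,v8) [-+-] → (-1.46966, -0.5349, 0)–(-0.308823, -0.5349, 0)  len=1.1608
  (v7,v8,v2) [--+] → (-0.308823, -0.5349, 2.0108)–(-1.46966, -0.5349, 0.571771)  len=1.8489
  (v8,v0,v9) [-+-] → (-0.308823, -0.5349, 0)–(0.0943249, -0.5349, 0)  len=0.4031
  (v8,v9,v2) [--+] → (0.0943249, -0.5349, 2.12406)–(-0.308823, -0.5349, 2.0108)  len=0.4188
  (v9,v0,v10) [-+-] → (0.0943249, -0.5349, 0)–(0.637462, -0.5349, 0)  len=0.5431
  (v9,v10,v2) [--+] → (0.637462, -0.5349, 1.6846)–(0.0943249, -0.5349, 2.12406)  len=0.6987
  (v10,v0,v1) [-++] → (0.637462, -0.5349, 0)–(1.7453, -0.5349, 0)  len=1.1078
  (v10,v1,v2) [-++] → (1.7453, -0.5349, 0)–(0.637462, -0.5349, 1.6846)  len=2.0162

Chained into 1 loop(s):
  loop 1: 10 segments, perimeter = 9.2230
Total perimeter = 9.223

loops=1 perimeter=9.223


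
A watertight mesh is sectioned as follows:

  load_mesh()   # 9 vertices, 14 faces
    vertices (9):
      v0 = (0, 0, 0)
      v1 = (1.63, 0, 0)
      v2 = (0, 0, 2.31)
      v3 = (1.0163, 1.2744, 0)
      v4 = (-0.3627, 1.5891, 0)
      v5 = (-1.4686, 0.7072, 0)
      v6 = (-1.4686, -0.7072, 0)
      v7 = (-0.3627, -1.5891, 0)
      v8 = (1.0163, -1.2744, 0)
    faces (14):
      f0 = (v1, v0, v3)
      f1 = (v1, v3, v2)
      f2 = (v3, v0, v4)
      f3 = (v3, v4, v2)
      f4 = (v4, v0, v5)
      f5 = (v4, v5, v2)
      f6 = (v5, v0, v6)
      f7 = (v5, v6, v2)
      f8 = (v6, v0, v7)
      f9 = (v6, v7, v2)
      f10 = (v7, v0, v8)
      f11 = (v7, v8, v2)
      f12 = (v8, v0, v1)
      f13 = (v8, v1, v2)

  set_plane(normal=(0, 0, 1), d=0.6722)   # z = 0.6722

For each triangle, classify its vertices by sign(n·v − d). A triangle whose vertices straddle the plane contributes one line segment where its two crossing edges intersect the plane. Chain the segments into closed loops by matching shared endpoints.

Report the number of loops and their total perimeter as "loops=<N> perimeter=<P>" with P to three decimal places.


loops=1 perimeter=7.020

Straddling triangles (7 of 14):
  (v1,v3,v2) [--+] → (0.720561, 0.903555, 0.6722)–(1.15568, 0, 0.6722)  len=1.0029
  (v3,v4,v2) [--+] → (-0.257156, 1.12668, 0.6722)–(0.720561, 0.903555, 0.6722)  len=1.0029
  (v4,v5,v2) [--+] → (-1.04124, 0.501408, 0.6722)–(-0.257156, 1.12668, 0.6722)  len=1.0029
  (v5,v6,v2) [--+] → (-1.04124, -0.501408, 0.6722)–(-1.04124, 0.501408, 0.6722)  len=1.0028
  (v6,v7,v2) [--+] → (-0.257156, -1.12668, 0.6722)–(-1.04124, -0.501408, 0.6722)  len=1.0029
  (v7,v8,v2) [--+] → (0.720561, -0.903555, 0.6722)–(-0.257156, -1.12668, 0.6722)  len=1.0029
  (v8,v1,v2) [--+] → (1.15568, 0, 0.6722)–(0.720561, -0.903555, 0.6722)  len=1.0029

Chained into 1 loop(s):
  loop 1: 7 segments, perimeter = 7.0200
Total perimeter = 7.020


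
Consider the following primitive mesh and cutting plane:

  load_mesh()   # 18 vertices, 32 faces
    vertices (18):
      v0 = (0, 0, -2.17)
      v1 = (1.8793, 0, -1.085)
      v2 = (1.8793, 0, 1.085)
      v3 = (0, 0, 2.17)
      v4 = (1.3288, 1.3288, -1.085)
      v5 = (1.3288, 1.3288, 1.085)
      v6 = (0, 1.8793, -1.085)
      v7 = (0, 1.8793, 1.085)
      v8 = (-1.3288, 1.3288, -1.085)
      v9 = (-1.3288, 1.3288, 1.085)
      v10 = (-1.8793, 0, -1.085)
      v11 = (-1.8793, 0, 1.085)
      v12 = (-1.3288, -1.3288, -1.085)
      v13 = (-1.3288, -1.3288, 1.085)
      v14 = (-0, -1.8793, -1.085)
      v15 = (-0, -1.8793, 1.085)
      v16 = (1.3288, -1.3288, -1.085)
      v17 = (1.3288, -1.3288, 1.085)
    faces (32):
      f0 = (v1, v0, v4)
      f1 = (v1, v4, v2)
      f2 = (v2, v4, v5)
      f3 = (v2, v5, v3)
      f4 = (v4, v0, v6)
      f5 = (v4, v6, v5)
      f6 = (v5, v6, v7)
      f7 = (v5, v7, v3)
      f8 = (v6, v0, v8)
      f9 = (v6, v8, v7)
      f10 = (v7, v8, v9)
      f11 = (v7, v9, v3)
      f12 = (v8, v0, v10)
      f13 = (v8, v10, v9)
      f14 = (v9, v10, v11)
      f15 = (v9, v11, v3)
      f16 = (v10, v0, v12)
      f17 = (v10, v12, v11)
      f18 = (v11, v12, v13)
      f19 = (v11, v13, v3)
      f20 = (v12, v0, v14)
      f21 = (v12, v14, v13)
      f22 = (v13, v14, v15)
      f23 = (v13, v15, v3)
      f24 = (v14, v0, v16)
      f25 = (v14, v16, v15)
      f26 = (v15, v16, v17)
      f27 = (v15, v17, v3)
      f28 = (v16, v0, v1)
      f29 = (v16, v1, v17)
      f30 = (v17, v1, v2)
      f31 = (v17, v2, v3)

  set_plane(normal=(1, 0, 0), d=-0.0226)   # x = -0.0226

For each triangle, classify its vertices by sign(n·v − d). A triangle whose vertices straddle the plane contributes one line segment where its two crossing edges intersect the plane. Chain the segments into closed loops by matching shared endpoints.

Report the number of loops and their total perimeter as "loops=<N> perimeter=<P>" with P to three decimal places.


Straddling triangles (12 of 32):
  (v6,v0,v8) [++-] → (-0.0226, 0.0226, -2.15155)–(-0.0226, 1.86994, -1.085)  len=2.1331
  (v6,v8,v7) [+-+] → (-0.0226, 1.86994, -1.085)–(-0.0226, 1.86994, 1.04809)  len=2.1331
  (v7,v8,v9) [+--] → (-0.0226, 1.86994, 1.04809)–(-0.0226, 1.86994, 1.085)  len=0.0369
  (v7,v9,v3) [+-+] → (-0.0226, 1.86994, 1.085)–(-0.0226, 0.0226, 2.15155)  len=2.1331
  (v8,v0,v10) [-+-] → (-0.0226, 0.0226, -2.15155)–(-0.0226, 0, -2.15695)  len=0.0232
  (v9,v11,v3) [--+] → (-0.0226, 0, 2.15695)–(-0.0226, 0.0226, 2.15155)  len=0.0232
  (v10,v0,v12) [-+-] → (-0.0226, 0, -2.15695)–(-0.0226, -0.0226, -2.15155)  len=0.0232
  (v11,v13,v3) [--+] → (-0.0226, -0.0226, 2.15155)–(-0.0226, 0, 2.15695)  len=0.0232
  (v12,v0,v14) [-++] → (-0.0226, -0.0226, -2.15155)–(-0.0226, -1.86994, -1.085)  len=2.1331
  (v12,v14,v13) [-+-] → (-0.0226, -1.86994, -1.085)–(-0.0226, -1.86994, -1.04809)  len=0.0369
  (v13,v14,v15) [-++] → (-0.0226, -1.86994, -1.04809)–(-0.0226, -1.86994, 1.085)  len=2.1331
  (v13,v15,v3) [-++] → (-0.0226, -1.86994, 1.085)–(-0.0226, -0.0226, 2.15155)  len=2.1331

Chained into 1 loop(s):
  loop 1: 12 segments, perimeter = 12.9654
Total perimeter = 12.965

loops=1 perimeter=12.965


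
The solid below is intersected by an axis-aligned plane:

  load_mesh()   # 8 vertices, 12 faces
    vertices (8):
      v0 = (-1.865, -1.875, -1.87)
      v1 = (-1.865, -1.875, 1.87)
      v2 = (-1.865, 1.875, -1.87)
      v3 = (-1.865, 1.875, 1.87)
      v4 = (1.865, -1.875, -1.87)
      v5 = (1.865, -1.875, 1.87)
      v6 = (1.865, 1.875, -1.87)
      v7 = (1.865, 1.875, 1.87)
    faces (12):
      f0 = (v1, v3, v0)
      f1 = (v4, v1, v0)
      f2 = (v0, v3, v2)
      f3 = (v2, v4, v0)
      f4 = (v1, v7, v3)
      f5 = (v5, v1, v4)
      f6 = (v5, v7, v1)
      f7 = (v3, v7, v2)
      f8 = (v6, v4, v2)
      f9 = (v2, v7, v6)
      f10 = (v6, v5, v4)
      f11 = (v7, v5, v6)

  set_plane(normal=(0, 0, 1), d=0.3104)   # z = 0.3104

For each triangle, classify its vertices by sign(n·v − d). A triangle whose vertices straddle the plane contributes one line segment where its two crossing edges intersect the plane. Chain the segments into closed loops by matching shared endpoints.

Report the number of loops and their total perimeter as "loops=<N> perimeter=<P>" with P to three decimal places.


Straddling triangles (8 of 12):
  (v1,v3,v0) [++-] → (-1.865, 0.31123, 0.3104)–(-1.865, -1.875, 0.3104)  len=2.1862
  (v4,v1,v0) [-+-] → (-0.30957, -1.875, 0.3104)–(-1.865, -1.875, 0.3104)  len=1.5554
  (v0,v3,v2) [-+-] → (-1.865, 0.31123, 0.3104)–(-1.865, 1.875, 0.3104)  len=1.5638
  (v5,v1,v4) [++-] → (-0.30957, -1.875, 0.3104)–(1.865, -1.875, 0.3104)  len=2.1746
  (v3,v7,v2) [++-] → (0.30957, 1.875, 0.3104)–(-1.865, 1.875, 0.3104)  len=2.1746
  (v2,v7,v6) [-+-] → (0.30957, 1.875, 0.3104)–(1.865, 1.875, 0.3104)  len=1.5554
  (v6,v5,v4) [-+-] → (1.865, -0.31123, 0.3104)–(1.865, -1.875, 0.3104)  len=1.5638
  (v7,v5,v6) [++-] → (1.865, -0.31123, 0.3104)–(1.865, 1.875, 0.3104)  len=2.1862

Chained into 1 loop(s):
  loop 1: 8 segments, perimeter = 14.9600
Total perimeter = 14.960

loops=1 perimeter=14.960


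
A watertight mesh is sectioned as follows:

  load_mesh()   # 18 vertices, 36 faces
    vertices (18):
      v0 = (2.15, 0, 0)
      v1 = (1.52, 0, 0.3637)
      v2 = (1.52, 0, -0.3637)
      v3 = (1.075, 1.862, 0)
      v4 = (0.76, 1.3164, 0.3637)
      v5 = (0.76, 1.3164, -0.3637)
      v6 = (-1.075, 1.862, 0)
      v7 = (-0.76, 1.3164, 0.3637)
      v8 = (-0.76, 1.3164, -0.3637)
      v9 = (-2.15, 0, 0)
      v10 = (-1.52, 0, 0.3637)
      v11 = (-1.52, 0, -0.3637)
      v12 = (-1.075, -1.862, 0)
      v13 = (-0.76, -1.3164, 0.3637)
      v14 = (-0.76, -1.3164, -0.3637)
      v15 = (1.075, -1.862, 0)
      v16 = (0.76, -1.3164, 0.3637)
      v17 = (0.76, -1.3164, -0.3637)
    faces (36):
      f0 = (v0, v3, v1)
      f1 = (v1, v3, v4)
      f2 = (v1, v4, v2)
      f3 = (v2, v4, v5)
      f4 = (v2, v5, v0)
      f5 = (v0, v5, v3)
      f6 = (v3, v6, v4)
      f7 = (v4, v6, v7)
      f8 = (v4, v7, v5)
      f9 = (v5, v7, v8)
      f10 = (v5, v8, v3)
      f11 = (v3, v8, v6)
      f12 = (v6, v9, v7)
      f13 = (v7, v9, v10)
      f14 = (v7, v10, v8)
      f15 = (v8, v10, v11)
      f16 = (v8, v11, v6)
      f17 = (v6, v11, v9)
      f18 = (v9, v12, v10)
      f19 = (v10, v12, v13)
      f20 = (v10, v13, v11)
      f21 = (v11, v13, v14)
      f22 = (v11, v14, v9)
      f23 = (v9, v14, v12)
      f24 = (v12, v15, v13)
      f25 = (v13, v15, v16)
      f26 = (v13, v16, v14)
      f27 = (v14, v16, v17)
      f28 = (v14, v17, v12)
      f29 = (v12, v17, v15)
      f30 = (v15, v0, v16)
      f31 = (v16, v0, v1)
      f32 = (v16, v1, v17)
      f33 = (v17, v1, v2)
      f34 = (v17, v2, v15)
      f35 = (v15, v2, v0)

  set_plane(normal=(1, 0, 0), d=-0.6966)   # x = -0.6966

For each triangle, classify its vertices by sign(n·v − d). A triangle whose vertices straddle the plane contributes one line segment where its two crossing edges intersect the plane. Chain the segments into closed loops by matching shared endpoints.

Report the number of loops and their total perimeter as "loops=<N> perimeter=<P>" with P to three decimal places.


Straddling triangles (12 of 36):
  (v3,v6,v4) [+-+] → (-0.6966, 1.862, 0)–(-0.6966, 1.74949, 0.0749995)  len=0.1352
  (v4,v6,v7) [+--] → (-0.6966, 1.74949, 0.0749995)–(-0.6966, 1.3164, 0.3637)  len=0.5205
  (v4,v7,v5) [+-+] → (-0.6966, 1.3164, 0.3637)–(-0.6966, 1.3164, 0.33336)  len=0.0303
  (v5,v7,v8) [+--] → (-0.6966, 1.3164, 0.33336)–(-0.6966, 1.3164, -0.3637)  len=0.6971
  (v5,v8,v3) [+-+] → (-0.6966, 1.3164, -0.3637)–(-0.6966, 1.33525, -0.351134)  len=0.0227
  (v3,v8,v6) [+--] → (-0.6966, 1.33525, -0.351134)–(-0.6966, 1.862, 0)  len=0.6331
  (v12,v15,v13) [-+-] → (-0.6966, -1.862, 0)–(-0.6966, -1.33525, 0.351134)  len=0.6331
  (v13,v15,v16) [-++] → (-0.6966, -1.33525, 0.351134)–(-0.6966, -1.3164, 0.3637)  len=0.0227
  (v13,v16,v14) [-+-] → (-0.6966, -1.3164, 0.3637)–(-0.6966, -1.3164, -0.33336)  len=0.6971
  (v14,v16,v17) [-++] → (-0.6966, -1.3164, -0.33336)–(-0.6966, -1.3164, -0.3637)  len=0.0303
  (v14,v17,v12) [-+-] → (-0.6966, -1.3164, -0.3637)–(-0.6966, -1.74949, -0.0749995)  len=0.5205
  (v12,v17,v15) [-++] → (-0.6966, -1.74949, -0.0749995)–(-0.6966, -1.862, 0)  len=0.1352

Chained into 2 loop(s):
  loop 1: 6 segments, perimeter = 2.0388
  loop 2: 6 segments, perimeter = 2.0388
Total perimeter = 4.078

loops=2 perimeter=4.078


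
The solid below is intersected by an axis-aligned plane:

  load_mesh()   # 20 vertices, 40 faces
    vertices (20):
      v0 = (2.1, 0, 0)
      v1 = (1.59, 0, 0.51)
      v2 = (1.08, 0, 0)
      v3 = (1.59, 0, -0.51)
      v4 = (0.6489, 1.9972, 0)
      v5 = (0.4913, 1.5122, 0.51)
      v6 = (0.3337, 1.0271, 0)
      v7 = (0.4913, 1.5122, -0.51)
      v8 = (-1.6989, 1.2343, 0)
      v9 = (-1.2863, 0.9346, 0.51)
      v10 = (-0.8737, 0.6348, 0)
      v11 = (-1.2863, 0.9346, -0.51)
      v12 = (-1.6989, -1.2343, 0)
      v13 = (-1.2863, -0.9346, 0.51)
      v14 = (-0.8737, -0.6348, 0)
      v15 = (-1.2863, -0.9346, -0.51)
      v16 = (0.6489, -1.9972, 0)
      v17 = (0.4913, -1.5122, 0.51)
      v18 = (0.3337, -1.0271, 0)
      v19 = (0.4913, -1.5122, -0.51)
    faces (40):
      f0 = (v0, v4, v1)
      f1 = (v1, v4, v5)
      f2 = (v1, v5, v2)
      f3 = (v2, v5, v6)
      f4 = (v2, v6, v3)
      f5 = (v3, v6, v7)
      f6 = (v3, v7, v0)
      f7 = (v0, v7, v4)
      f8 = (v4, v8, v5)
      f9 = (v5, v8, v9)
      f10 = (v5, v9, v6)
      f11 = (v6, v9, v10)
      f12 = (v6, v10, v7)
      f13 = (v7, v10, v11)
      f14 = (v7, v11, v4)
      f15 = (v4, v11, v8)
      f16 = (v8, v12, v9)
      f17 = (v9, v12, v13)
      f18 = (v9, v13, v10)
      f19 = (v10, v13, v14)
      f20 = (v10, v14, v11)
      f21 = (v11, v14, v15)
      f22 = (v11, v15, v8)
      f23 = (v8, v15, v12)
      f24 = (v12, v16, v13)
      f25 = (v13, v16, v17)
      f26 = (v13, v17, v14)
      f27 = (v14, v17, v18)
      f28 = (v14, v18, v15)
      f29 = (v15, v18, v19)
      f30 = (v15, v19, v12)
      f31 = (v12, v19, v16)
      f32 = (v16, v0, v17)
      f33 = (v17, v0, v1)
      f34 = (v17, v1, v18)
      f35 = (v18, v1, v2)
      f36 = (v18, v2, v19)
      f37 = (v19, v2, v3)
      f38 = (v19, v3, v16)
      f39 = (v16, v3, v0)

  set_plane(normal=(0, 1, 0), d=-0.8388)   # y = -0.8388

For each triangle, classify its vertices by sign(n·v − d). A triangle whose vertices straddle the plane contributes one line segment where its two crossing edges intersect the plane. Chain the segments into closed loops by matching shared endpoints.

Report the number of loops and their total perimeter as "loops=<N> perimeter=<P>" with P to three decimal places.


Straddling triangles (18 of 40):
  (v8,v12,v9) [+-+] → (-1.6989, -0.8388, 0)–(-1.62366, -0.8388, 0.0929988)  len=0.1196
  (v9,v12,v13) [+--] → (-1.62366, -0.8388, 0.0929988)–(-1.2863, -0.8388, 0.51)  len=0.5364
  (v9,v13,v10) [+-+] → (-1.2863, -0.8388, 0.51)–(-1.26111, -0.8388, 0.478868)  len=0.0400
  (v10,v13,v14) [+-+] → (-1.26111, -0.8388, 0.478868)–(-1.15446, -0.8388, 0.347031)  len=0.1696
  (v11,v14,v15) [++-] → (-1.15446, -0.8388, -0.347031)–(-1.2863, -0.8388, -0.51)  len=0.2096
  (v11,v15,v8) [+-+] → (-1.2863, -0.8388, -0.51)–(-1.30452, -0.8388, -0.487473)  len=0.0290
  (v8,v15,v12) [+--] → (-1.30452, -0.8388, -0.487473)–(-1.6989, -0.8388, 0)  len=0.6270
  (v13,v17,v14) [--+] → (-0.55633, -0.8388, 0.118578)–(-1.15446, -0.8388, 0.347031)  len=0.6403
  (v14,v17,v18) [+--] → (-0.55633, -0.8388, 0.118578)–(-0.24584, -0.8388, 0)  len=0.3324
  (v14,v18,v15) [+--] → (-0.24584, -0.8388, 0)–(-1.15446, -0.8388, -0.347031)  len=0.9726
  (v16,v0,v17) [-+-] → (1.49056, -0.8388, 0)–(1.20767, -0.8388, 0.282891)  len=0.4001
  (v17,v0,v1) [-++] → (1.20767, -0.8388, 0.282891)–(0.980564, -0.8388, 0.51)  len=0.3212
  (v17,v1,v18) [-+-] → (0.980564, -0.8388, 0.51)–(0.56402, -0.8388, 0.0934992)  len=0.5891
  (v18,v1,v2) [-++] → (0.56402, -0.8388, 0.0934992)–(0.47052, -0.8388, 0)  len=0.1322
  (v18,v2,v19) [-+-] → (0.47052, -0.8388, 0)–(0.753455, -0.8388, -0.282891)  len=0.4001
  (v19,v2,v3) [-++] → (0.753455, -0.8388, -0.282891)–(0.980564, -0.8388, -0.51)  len=0.3212
  (v19,v3,v16) [-+-] → (0.980564, -0.8388, -0.51)–(1.19475, -0.8388, -0.295806)  len=0.3029
  (v16,v3,v0) [-++] → (1.19475, -0.8388, -0.295806)–(1.49056, -0.8388, 0)  len=0.4183

Chained into 2 loop(s):
  loop 1: 10 segments, perimeter = 3.6765
  loop 2: 8 segments, perimeter = 2.8850
Total perimeter = 6.562

loops=2 perimeter=6.562


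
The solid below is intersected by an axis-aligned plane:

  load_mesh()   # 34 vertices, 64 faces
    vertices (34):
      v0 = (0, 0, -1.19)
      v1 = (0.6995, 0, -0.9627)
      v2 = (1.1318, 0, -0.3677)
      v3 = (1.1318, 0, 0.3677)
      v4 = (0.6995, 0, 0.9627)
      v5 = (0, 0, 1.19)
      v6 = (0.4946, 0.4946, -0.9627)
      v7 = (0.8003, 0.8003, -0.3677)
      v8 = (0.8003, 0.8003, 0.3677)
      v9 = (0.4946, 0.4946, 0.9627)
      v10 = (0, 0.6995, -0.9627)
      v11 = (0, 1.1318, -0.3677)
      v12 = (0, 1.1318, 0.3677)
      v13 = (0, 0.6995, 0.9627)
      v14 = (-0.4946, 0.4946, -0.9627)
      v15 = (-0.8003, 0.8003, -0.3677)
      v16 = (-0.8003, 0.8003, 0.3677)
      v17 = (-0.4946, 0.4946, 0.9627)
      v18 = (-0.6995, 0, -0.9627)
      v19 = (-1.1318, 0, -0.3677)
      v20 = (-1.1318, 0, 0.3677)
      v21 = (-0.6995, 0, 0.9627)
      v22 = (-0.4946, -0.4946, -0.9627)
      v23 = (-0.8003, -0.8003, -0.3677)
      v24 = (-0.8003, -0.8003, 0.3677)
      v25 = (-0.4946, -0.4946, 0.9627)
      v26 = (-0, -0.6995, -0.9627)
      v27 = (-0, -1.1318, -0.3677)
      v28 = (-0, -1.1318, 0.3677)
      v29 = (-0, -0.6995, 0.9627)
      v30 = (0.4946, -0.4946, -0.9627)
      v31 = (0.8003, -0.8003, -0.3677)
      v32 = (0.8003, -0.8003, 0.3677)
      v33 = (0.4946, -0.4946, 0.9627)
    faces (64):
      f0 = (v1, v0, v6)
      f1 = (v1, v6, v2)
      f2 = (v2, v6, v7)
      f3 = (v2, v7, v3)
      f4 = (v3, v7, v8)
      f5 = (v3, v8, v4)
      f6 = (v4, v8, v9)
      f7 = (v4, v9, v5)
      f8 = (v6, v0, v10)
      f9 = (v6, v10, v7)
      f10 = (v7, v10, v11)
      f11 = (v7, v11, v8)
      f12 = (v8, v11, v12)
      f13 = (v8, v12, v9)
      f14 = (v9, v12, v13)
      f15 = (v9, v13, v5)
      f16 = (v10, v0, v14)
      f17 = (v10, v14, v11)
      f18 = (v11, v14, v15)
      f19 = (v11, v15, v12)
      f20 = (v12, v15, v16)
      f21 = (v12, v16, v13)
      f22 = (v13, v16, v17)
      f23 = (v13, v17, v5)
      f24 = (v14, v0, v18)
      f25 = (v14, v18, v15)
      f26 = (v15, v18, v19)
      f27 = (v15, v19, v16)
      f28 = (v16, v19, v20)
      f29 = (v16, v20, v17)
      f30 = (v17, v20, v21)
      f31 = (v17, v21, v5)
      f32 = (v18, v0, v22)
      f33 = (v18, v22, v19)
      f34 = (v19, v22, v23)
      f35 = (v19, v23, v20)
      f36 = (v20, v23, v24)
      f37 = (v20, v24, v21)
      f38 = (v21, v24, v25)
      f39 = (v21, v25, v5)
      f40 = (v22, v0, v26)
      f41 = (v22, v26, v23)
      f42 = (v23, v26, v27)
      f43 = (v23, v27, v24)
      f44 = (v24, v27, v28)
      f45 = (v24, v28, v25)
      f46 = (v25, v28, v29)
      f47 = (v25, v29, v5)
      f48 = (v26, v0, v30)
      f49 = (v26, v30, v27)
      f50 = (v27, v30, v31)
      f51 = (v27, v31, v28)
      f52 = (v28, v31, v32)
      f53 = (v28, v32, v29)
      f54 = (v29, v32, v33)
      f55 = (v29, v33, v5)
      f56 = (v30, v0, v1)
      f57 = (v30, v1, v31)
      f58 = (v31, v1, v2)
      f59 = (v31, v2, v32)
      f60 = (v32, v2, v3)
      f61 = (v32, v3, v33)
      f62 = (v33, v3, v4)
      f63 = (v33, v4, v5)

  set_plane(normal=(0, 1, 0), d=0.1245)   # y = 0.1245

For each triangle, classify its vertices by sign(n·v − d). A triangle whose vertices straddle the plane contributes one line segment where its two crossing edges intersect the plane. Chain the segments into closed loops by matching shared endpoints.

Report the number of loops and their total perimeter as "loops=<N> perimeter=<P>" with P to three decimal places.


loops=1 perimeter=7.117

Straddling triangles (20 of 64):
  (v1,v0,v6) [--+] → (0.1245, 0.1245, -1.13278)–(0.647923, 0.1245, -0.9627)  len=0.5504
  (v1,v6,v2) [-+-] → (0.647923, 0.1245, -0.9627)–(0.971405, 0.1245, -0.517473)  len=0.5503
  (v2,v6,v7) [-++] → (0.971405, 0.1245, -0.517473)–(1.08023, 0.1245, -0.3677)  len=0.1851
  (v2,v7,v3) [-+-] → (1.08023, 0.1245, -0.3677)–(1.08023, 0.1245, 0.253296)  len=0.6210
  (v3,v7,v8) [-++] → (1.08023, 0.1245, 0.253296)–(1.08023, 0.1245, 0.3677)  len=0.1144
  (v3,v8,v4) [-+-] → (1.08023, 0.1245, 0.3677)–(0.715181, 0.1245, 0.870138)  len=0.6211
  (v4,v8,v9) [-++] → (0.715181, 0.1245, 0.870138)–(0.647923, 0.1245, 0.9627)  len=0.1144
  (v4,v9,v5) [-+-] → (0.647923, 0.1245, 0.9627)–(0.1245, 0.1245, 1.13278)  len=0.5504
  (v6,v0,v10) [+-+] → (0.1245, 0.1245, -1.13278)–(0, 0.1245, -1.14954)  len=0.1256
  (v9,v13,v5) [++-] → (0, 0.1245, 1.14954)–(0.1245, 0.1245, 1.13278)  len=0.1256
  (v10,v0,v14) [+-+] → (0, 0.1245, -1.14954)–(-0.1245, 0.1245, -1.13278)  len=0.1256
  (v13,v17,v5) [++-] → (-0.1245, 0.1245, 1.13278)–(0, 0.1245, 1.14954)  len=0.1256
  (v14,v0,v18) [+--] → (-0.1245, 0.1245, -1.13278)–(-0.647923, 0.1245, -0.9627)  len=0.5504
  (v14,v18,v15) [+-+] → (-0.647923, 0.1245, -0.9627)–(-0.715181, 0.1245, -0.870138)  len=0.1144
  (v15,v18,v19) [+--] → (-0.715181, 0.1245, -0.870138)–(-1.08023, 0.1245, -0.3677)  len=0.6211
  (v15,v19,v16) [+-+] → (-1.08023, 0.1245, -0.3677)–(-1.08023, 0.1245, -0.253296)  len=0.1144
  (v16,v19,v20) [+--] → (-1.08023, 0.1245, -0.253296)–(-1.08023, 0.1245, 0.3677)  len=0.6210
  (v16,v20,v17) [+-+] → (-1.08023, 0.1245, 0.3677)–(-0.971405, 0.1245, 0.517473)  len=0.1851
  (v17,v20,v21) [+--] → (-0.971405, 0.1245, 0.517473)–(-0.647923, 0.1245, 0.9627)  len=0.5503
  (v17,v21,v5) [+--] → (-0.647923, 0.1245, 0.9627)–(-0.1245, 0.1245, 1.13278)  len=0.5504

Chained into 1 loop(s):
  loop 1: 20 segments, perimeter = 7.1166
Total perimeter = 7.117


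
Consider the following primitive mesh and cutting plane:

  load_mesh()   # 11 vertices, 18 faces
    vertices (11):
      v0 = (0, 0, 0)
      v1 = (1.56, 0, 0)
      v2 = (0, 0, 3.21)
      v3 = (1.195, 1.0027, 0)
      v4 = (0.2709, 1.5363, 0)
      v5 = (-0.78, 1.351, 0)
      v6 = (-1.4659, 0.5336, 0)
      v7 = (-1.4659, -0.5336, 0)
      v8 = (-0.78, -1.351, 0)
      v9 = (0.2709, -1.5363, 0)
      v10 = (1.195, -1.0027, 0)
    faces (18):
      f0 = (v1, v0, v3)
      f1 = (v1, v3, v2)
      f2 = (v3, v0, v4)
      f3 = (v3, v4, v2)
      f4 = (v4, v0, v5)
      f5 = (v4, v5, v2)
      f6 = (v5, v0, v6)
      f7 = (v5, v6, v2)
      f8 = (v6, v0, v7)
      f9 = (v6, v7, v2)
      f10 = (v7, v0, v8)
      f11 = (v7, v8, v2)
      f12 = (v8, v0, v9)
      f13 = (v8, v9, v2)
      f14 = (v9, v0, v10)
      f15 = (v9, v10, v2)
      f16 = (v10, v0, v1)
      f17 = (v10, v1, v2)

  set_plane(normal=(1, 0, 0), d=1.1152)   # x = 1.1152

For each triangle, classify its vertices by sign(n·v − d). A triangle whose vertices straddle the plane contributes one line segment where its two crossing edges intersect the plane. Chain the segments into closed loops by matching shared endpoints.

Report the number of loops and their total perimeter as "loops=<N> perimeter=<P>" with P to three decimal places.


loops=1 perimeter=4.921

Straddling triangles (8 of 18):
  (v1,v0,v3) [+-+] → (1.1152, 0, 0)–(1.1152, 0.935741, 0)  len=0.9357
  (v1,v3,v2) [++-] → (1.1152, 0.935741, 0.214358)–(1.1152, 0, 0.915262)  len=1.1691
  (v3,v0,v4) [+--] → (1.1152, 0.935741, 0)–(1.1152, 1.04878, 0)  len=0.1130
  (v3,v4,v2) [+--] → (1.1152, 1.04878, 0)–(1.1152, 0.935741, 0.214358)  len=0.2423
  (v9,v0,v10) [--+] → (1.1152, -0.935741, 0)–(1.1152, -1.04878, 0)  len=0.1130
  (v9,v10,v2) [-+-] → (1.1152, -1.04878, 0)–(1.1152, -0.935741, 0.214358)  len=0.2423
  (v10,v0,v1) [+-+] → (1.1152, -0.935741, 0)–(1.1152, 0, 0)  len=0.9357
  (v10,v1,v2) [++-] → (1.1152, 0, 0.915262)–(1.1152, -0.935741, 0.214358)  len=1.1691

Chained into 1 loop(s):
  loop 1: 8 segments, perimeter = 4.9205
Total perimeter = 4.921


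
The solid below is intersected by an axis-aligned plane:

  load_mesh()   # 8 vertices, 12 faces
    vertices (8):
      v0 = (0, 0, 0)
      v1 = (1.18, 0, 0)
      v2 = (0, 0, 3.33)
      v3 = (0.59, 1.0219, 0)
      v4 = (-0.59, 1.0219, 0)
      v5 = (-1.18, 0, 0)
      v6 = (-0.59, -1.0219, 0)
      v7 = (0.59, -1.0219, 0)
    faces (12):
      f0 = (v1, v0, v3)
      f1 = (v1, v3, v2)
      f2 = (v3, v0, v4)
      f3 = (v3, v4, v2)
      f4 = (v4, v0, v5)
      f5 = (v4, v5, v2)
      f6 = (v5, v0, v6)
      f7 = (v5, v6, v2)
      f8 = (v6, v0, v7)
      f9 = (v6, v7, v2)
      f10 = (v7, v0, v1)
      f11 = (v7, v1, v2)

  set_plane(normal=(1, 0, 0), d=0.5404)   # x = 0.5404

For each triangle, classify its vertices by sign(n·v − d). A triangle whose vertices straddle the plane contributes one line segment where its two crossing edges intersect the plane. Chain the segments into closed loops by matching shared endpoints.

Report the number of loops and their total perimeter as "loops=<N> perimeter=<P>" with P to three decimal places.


Straddling triangles (8 of 12):
  (v1,v0,v3) [+-+] → (0.5404, 0, 0)–(0.5404, 0.935991, 0)  len=0.9360
  (v1,v3,v2) [++-] → (0.5404, 0.935991, 0.279946)–(0.5404, 0, 1.80497)  len=1.7894
  (v3,v0,v4) [+--] → (0.5404, 0.935991, 0)–(0.5404, 1.0219, 0)  len=0.0859
  (v3,v4,v2) [+--] → (0.5404, 1.0219, 0)–(0.5404, 0.935991, 0.279946)  len=0.2928
  (v6,v0,v7) [--+] → (0.5404, -0.935991, 0)–(0.5404, -1.0219, 0)  len=0.0859
  (v6,v7,v2) [-+-] → (0.5404, -1.0219, 0)–(0.5404, -0.935991, 0.279946)  len=0.2928
  (v7,v0,v1) [+-+] → (0.5404, -0.935991, 0)–(0.5404, 0, 0)  len=0.9360
  (v7,v1,v2) [++-] → (0.5404, 0, 1.80497)–(0.5404, -0.935991, 0.279946)  len=1.7894

Chained into 1 loop(s):
  loop 1: 8 segments, perimeter = 6.2082
Total perimeter = 6.208

loops=1 perimeter=6.208


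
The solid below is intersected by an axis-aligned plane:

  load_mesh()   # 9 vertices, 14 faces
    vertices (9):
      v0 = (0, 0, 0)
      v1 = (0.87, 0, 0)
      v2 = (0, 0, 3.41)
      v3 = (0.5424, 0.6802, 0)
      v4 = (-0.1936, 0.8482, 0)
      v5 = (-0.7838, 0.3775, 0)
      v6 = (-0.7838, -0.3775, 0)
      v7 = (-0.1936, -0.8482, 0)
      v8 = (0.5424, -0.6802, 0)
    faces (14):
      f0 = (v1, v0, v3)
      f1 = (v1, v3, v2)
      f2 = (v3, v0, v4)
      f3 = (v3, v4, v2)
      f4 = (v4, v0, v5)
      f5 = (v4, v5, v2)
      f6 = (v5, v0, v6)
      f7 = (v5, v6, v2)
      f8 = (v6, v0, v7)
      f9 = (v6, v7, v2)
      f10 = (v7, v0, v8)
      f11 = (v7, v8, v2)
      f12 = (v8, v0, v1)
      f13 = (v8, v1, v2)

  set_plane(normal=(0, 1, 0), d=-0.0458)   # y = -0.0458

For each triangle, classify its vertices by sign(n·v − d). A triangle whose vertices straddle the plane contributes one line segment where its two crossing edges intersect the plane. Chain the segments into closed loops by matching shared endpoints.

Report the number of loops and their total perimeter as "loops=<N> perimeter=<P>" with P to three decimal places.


loops=1 perimeter=8.299

Straddling triangles (8 of 14):
  (v5,v0,v6) [++-] → (-0.0950941, -0.0458, 0)–(-0.7838, -0.0458, 0)  len=0.6887
  (v5,v6,v2) [+-+] → (-0.7838, -0.0458, 0)–(-0.0950941, -0.0458, 2.99628)  len=3.0744
  (v6,v0,v7) [-+-] → (-0.0950941, -0.0458, 0)–(-0.0104538, -0.0458, 0)  len=0.0846
  (v6,v7,v2) [--+] → (-0.0104538, -0.0458, 3.22587)–(-0.0950941, -0.0458, 2.99628)  len=0.2447
  (v7,v0,v8) [-+-] → (-0.0104538, -0.0458, 0)–(0.0365215, -0.0458, 0)  len=0.0470
  (v7,v8,v2) [--+] → (0.0365215, -0.0458, 3.18039)–(-0.0104538, -0.0458, 3.22587)  len=0.0654
  (v8,v0,v1) [-++] → (0.0365215, -0.0458, 0)–(0.847942, -0.0458, 0)  len=0.8114
  (v8,v1,v2) [-++] → (0.847942, -0.0458, 0)–(0.0365215, -0.0458, 3.18039)  len=3.2823

Chained into 1 loop(s):
  loop 1: 8 segments, perimeter = 8.2985
Total perimeter = 8.299


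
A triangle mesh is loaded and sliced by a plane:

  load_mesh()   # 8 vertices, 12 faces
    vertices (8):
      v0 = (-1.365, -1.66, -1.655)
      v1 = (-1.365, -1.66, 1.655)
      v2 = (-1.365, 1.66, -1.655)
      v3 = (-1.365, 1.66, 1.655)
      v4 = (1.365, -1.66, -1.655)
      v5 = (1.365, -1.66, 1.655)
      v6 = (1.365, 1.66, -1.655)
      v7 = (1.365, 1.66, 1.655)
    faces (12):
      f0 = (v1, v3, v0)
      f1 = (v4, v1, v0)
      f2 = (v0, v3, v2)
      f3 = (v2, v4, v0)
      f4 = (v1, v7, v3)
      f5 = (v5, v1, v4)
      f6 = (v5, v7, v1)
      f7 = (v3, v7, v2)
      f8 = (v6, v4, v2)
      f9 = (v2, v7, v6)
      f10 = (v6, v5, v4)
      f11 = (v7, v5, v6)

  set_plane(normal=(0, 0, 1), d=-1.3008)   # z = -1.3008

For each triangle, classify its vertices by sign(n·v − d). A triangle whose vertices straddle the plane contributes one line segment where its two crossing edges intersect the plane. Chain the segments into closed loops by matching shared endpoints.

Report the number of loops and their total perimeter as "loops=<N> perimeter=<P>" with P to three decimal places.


Straddling triangles (8 of 12):
  (v1,v3,v0) [++-] → (-1.365, -1.30473, -1.3008)–(-1.365, -1.66, -1.3008)  len=0.3553
  (v4,v1,v0) [-+-] → (1.07287, -1.66, -1.3008)–(-1.365, -1.66, -1.3008)  len=2.4379
  (v0,v3,v2) [-+-] → (-1.365, -1.30473, -1.3008)–(-1.365, 1.66, -1.3008)  len=2.9647
  (v5,v1,v4) [++-] → (1.07287, -1.66, -1.3008)–(1.365, -1.66, -1.3008)  len=0.2921
  (v3,v7,v2) [++-] → (-1.07287, 1.66, -1.3008)–(-1.365, 1.66, -1.3008)  len=0.2921
  (v2,v7,v6) [-+-] → (-1.07287, 1.66, -1.3008)–(1.365, 1.66, -1.3008)  len=2.4379
  (v6,v5,v4) [-+-] → (1.365, 1.30473, -1.3008)–(1.365, -1.66, -1.3008)  len=2.9647
  (v7,v5,v6) [++-] → (1.365, 1.30473, -1.3008)–(1.365, 1.66, -1.3008)  len=0.3553

Chained into 1 loop(s):
  loop 1: 8 segments, perimeter = 12.1000
Total perimeter = 12.100

loops=1 perimeter=12.100


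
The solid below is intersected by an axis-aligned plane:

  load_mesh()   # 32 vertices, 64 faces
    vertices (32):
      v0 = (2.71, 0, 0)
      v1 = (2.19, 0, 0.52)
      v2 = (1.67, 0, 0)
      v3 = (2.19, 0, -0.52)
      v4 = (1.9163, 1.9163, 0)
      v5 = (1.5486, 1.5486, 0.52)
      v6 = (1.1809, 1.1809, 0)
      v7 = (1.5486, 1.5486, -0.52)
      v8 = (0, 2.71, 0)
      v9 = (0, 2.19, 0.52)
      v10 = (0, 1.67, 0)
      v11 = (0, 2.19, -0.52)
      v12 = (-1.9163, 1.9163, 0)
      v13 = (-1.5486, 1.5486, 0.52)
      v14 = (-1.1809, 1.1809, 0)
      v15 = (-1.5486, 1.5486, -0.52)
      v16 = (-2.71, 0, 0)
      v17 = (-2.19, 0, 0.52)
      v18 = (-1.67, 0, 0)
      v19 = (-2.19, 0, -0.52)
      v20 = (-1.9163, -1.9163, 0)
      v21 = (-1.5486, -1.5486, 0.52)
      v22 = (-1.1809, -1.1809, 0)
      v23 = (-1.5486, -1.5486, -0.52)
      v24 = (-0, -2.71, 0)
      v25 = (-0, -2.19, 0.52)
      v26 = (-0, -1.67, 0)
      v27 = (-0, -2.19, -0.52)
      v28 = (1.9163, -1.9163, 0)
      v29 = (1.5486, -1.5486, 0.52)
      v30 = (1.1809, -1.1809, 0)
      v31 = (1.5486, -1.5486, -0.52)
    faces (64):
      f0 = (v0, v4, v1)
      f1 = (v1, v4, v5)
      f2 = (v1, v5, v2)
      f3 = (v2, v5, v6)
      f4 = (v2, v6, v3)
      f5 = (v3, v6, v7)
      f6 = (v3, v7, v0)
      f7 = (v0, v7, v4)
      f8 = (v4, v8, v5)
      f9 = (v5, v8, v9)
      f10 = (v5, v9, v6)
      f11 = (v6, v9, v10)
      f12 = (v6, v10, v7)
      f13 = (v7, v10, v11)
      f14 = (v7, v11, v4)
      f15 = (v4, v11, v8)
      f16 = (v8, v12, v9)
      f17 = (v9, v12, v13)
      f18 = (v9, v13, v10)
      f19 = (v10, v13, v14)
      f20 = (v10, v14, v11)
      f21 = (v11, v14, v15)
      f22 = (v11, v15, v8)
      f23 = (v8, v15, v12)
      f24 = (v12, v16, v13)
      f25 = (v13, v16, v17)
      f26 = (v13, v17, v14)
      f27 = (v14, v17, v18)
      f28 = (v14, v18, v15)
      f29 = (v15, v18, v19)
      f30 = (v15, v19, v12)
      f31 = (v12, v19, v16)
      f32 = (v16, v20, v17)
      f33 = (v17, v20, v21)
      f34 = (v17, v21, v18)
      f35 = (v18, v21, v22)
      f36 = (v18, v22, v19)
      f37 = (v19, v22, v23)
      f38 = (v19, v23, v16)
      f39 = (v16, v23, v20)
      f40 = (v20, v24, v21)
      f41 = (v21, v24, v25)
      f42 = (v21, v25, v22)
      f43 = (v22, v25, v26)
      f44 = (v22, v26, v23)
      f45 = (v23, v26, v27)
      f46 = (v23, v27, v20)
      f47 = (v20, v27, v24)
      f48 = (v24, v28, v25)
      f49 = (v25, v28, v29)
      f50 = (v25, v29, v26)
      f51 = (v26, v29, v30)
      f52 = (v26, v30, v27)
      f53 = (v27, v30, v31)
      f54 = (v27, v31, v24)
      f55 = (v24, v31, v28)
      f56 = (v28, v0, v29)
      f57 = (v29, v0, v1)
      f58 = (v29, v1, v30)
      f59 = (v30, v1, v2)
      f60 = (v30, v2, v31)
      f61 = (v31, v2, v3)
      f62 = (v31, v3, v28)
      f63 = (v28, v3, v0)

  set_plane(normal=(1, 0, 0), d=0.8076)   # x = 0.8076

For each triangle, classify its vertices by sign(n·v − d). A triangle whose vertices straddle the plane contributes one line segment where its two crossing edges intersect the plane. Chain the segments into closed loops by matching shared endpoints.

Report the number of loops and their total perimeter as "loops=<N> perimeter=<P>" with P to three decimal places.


Straddling triangles (16 of 64):
  (v4,v8,v5) [+-+] → (0.8076, 2.37551, 0)–(0.8076, 2.10433, 0.271182)  len=0.3835
  (v5,v8,v9) [+--] → (0.8076, 2.10433, 0.271182)–(0.8076, 1.85551, 0.52)  len=0.3519
  (v5,v9,v6) [+-+] → (0.8076, 1.85551, 0.52)–(0.8076, 1.49989, 0.16438)  len=0.5029
  (v6,v9,v10) [+--] → (0.8076, 1.49989, 0.16438)–(0.8076, 1.33551, 0)  len=0.2325
  (v6,v10,v7) [+-+] → (0.8076, 1.33551, 0)–(0.8076, 1.60669, -0.271182)  len=0.3835
  (v7,v10,v11) [+--] → (0.8076, 1.60669, -0.271182)–(0.8076, 1.85551, -0.52)  len=0.3519
  (v7,v11,v4) [+-+] → (0.8076, 1.85551, -0.52)–(0.8076, 2.07465, -0.300853)  len=0.3099
  (v4,v11,v8) [+--] → (0.8076, 2.07465, -0.300853)–(0.8076, 2.37551, 0)  len=0.4255
  (v24,v28,v25) [-+-] → (0.8076, -2.37551, 0)–(0.8076, -2.07465, 0.300853)  len=0.4255
  (v25,v28,v29) [-++] → (0.8076, -2.07465, 0.300853)–(0.8076, -1.85551, 0.52)  len=0.3099
  (v25,v29,v26) [-+-] → (0.8076, -1.85551, 0.52)–(0.8076, -1.60669, 0.271182)  len=0.3519
  (v26,v29,v30) [-++] → (0.8076, -1.60669, 0.271182)–(0.8076, -1.33551, 0)  len=0.3835
  (v26,v30,v27) [-+-] → (0.8076, -1.33551, 0)–(0.8076, -1.49989, -0.16438)  len=0.2325
  (v27,v30,v31) [-++] → (0.8076, -1.49989, -0.16438)–(0.8076, -1.85551, -0.52)  len=0.5029
  (v27,v31,v24) [-+-] → (0.8076, -1.85551, -0.52)–(0.8076, -2.10433, -0.271182)  len=0.3519
  (v24,v31,v28) [-++] → (0.8076, -2.10433, -0.271182)–(0.8076, -2.37551, 0)  len=0.3835

Chained into 2 loop(s):
  loop 1: 8 segments, perimeter = 2.9416
  loop 2: 8 segments, perimeter = 2.9416
Total perimeter = 5.883

loops=2 perimeter=5.883


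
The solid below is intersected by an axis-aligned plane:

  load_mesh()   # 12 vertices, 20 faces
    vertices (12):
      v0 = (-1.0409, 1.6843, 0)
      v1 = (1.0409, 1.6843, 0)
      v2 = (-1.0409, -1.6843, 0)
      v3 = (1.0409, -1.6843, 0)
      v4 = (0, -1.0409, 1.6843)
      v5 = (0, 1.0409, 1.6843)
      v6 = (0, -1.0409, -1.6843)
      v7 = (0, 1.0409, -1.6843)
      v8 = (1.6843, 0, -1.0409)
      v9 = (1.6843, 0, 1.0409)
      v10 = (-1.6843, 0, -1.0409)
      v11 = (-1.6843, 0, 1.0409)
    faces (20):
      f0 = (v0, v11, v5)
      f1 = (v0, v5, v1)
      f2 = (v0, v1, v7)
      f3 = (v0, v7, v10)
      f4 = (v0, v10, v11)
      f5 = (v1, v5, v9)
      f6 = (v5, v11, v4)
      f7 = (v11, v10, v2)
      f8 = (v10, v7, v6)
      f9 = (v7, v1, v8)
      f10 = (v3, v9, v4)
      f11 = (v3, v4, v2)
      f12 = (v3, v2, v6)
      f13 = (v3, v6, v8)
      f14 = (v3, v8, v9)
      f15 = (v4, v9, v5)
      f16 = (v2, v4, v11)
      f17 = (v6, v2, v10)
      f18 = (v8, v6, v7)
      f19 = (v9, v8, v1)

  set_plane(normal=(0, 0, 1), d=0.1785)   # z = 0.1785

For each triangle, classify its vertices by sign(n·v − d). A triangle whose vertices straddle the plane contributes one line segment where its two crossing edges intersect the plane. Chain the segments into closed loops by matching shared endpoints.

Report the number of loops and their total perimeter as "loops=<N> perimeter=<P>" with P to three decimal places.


loops=1 perimeter=10.946

Straddling triangles (10 of 20):
  (v0,v11,v5) [-++] → (-1.15123, 1.39547, 0.1785)–(-0.930587, 1.61611, 0.1785)  len=0.3120
  (v0,v5,v1) [-+-] → (-0.930587, 1.61611, 0.1785)–(0.930587, 1.61611, 0.1785)  len=1.8612
  (v0,v10,v11) [--+] → (-1.6843, 0, 0.1785)–(-1.15123, 1.39547, 0.1785)  len=1.4938
  (v1,v5,v9) [-++] → (0.930587, 1.61611, 0.1785)–(1.15123, 1.39547, 0.1785)  len=0.3120
  (v11,v10,v2) [+--] → (-1.6843, 0, 0.1785)–(-1.15123, -1.39547, 0.1785)  len=1.4938
  (v3,v9,v4) [-++] → (1.15123, -1.39547, 0.1785)–(0.930587, -1.61611, 0.1785)  len=0.3120
  (v3,v4,v2) [-+-] → (0.930587, -1.61611, 0.1785)–(-0.930587, -1.61611, 0.1785)  len=1.8612
  (v3,v8,v9) [--+] → (1.6843, 0, 0.1785)–(1.15123, -1.39547, 0.1785)  len=1.4938
  (v2,v4,v11) [-++] → (-0.930587, -1.61611, 0.1785)–(-1.15123, -1.39547, 0.1785)  len=0.3120
  (v9,v8,v1) [+--] → (1.6843, 0, 0.1785)–(1.15123, 1.39547, 0.1785)  len=1.4938

Chained into 1 loop(s):
  loop 1: 10 segments, perimeter = 10.9458
Total perimeter = 10.946
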